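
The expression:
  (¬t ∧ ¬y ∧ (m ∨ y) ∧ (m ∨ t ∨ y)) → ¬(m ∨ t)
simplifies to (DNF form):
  t ∨ y ∨ ¬m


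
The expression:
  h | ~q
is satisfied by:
  {h: True, q: False}
  {q: False, h: False}
  {q: True, h: True}


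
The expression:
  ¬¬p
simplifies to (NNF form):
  p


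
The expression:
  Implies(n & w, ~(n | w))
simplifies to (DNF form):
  ~n | ~w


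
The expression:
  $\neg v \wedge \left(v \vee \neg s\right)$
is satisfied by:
  {v: False, s: False}


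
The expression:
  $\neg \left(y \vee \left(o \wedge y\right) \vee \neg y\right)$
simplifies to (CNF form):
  $\text{False}$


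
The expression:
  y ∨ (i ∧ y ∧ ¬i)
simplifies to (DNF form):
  y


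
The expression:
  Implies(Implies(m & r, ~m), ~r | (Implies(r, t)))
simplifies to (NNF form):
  m | t | ~r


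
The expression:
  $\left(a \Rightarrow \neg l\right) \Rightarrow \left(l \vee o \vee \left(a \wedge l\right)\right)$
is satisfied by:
  {o: True, l: True}
  {o: True, l: False}
  {l: True, o: False}


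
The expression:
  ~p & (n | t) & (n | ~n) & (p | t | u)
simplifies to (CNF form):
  ~p & (n | t) & (t | u)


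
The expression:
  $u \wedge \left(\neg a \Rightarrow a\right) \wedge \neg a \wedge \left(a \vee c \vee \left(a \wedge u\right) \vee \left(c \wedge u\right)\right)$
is never true.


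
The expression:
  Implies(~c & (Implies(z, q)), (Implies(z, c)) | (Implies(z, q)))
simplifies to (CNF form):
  True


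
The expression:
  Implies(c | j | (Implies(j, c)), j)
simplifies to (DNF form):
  j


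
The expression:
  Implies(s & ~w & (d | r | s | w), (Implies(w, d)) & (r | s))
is always true.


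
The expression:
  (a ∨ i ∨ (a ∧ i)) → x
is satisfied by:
  {x: True, i: False, a: False}
  {x: True, a: True, i: False}
  {x: True, i: True, a: False}
  {x: True, a: True, i: True}
  {a: False, i: False, x: False}


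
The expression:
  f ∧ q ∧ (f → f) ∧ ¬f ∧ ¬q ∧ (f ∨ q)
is never true.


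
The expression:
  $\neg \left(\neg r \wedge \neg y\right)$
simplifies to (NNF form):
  $r \vee y$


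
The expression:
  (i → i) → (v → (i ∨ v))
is always true.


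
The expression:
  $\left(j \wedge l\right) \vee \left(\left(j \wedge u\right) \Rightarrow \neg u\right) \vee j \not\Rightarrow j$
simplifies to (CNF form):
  $l \vee \neg j \vee \neg u$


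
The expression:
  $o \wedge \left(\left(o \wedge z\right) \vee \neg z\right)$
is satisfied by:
  {o: True}


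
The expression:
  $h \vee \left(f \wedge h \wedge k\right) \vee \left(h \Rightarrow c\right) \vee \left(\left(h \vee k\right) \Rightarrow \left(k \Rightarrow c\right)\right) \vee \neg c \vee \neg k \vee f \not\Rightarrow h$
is always true.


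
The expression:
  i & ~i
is never true.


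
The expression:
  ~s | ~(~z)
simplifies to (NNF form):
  z | ~s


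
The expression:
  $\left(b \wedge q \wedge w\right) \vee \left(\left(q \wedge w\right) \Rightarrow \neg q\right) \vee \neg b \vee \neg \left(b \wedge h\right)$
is always true.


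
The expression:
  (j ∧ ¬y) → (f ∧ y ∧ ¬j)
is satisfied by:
  {y: True, j: False}
  {j: False, y: False}
  {j: True, y: True}


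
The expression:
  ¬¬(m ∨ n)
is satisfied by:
  {n: True, m: True}
  {n: True, m: False}
  {m: True, n: False}


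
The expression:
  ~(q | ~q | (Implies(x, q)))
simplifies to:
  False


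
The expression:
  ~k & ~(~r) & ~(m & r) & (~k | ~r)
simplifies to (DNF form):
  r & ~k & ~m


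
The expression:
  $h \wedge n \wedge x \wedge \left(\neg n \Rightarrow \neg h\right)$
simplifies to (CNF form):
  $h \wedge n \wedge x$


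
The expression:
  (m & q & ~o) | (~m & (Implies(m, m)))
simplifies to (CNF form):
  (q | ~m) & (~m | ~o)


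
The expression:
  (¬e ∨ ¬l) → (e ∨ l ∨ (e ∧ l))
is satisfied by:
  {l: True, e: True}
  {l: True, e: False}
  {e: True, l: False}


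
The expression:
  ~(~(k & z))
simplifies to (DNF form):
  k & z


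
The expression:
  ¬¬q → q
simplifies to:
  True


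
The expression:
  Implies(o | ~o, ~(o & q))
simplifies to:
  ~o | ~q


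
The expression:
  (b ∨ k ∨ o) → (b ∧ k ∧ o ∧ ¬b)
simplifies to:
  ¬b ∧ ¬k ∧ ¬o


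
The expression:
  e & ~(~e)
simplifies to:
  e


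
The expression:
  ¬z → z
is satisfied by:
  {z: True}


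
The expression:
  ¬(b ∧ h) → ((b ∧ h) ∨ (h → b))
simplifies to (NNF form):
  b ∨ ¬h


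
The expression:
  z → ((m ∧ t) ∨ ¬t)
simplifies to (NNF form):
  m ∨ ¬t ∨ ¬z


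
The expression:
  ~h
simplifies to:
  ~h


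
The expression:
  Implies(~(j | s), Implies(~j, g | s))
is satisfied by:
  {g: True, s: True, j: True}
  {g: True, s: True, j: False}
  {g: True, j: True, s: False}
  {g: True, j: False, s: False}
  {s: True, j: True, g: False}
  {s: True, j: False, g: False}
  {j: True, s: False, g: False}


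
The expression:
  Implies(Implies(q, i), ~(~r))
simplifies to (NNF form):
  r | (q & ~i)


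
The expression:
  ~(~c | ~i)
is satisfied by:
  {c: True, i: True}


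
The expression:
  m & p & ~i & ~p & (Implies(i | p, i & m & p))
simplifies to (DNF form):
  False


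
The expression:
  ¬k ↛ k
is always true.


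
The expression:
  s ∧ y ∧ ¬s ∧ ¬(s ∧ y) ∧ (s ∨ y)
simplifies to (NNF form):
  False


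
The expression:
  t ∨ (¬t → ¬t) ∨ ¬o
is always true.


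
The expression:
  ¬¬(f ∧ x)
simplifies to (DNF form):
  f ∧ x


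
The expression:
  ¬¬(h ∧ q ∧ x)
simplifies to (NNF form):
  h ∧ q ∧ x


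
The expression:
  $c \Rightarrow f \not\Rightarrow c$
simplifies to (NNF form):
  $\neg c$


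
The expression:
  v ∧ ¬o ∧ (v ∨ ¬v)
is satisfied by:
  {v: True, o: False}


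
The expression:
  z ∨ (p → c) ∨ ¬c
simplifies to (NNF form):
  True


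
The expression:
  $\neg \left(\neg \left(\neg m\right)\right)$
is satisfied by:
  {m: False}


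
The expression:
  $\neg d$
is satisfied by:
  {d: False}


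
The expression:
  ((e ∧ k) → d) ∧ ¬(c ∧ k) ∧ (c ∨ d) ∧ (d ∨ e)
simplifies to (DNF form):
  (d ∧ ¬c) ∨ (d ∧ ¬k) ∨ (c ∧ d ∧ ¬c) ∨ (c ∧ d ∧ ¬k) ∨ (c ∧ e ∧ ¬c) ∨ (c ∧ e ∧ ¬k) ∨ (d ∧ e ∧ ¬c) ∨ (d ∧ e ∧ ¬k)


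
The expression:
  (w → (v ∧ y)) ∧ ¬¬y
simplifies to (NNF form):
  y ∧ (v ∨ ¬w)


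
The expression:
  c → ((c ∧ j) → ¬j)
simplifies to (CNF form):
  ¬c ∨ ¬j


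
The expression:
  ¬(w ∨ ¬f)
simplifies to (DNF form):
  f ∧ ¬w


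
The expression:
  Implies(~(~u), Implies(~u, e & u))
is always true.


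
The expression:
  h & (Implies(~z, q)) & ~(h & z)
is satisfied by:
  {h: True, q: True, z: False}


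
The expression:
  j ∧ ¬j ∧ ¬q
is never true.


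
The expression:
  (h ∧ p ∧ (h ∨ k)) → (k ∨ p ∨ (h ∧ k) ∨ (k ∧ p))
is always true.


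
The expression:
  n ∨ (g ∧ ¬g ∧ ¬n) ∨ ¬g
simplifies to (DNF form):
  n ∨ ¬g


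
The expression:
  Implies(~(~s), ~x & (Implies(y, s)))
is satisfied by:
  {s: False, x: False}
  {x: True, s: False}
  {s: True, x: False}


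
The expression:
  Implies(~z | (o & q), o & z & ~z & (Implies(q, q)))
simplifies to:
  z & (~o | ~q)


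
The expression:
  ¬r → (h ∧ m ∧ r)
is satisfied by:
  {r: True}


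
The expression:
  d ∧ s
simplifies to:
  d ∧ s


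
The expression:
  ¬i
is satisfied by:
  {i: False}


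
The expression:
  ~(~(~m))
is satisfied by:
  {m: False}


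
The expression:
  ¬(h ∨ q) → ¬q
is always true.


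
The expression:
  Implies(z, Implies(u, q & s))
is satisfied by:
  {q: True, s: True, u: False, z: False}
  {q: True, s: False, u: False, z: False}
  {s: True, q: False, u: False, z: False}
  {q: False, s: False, u: False, z: False}
  {q: True, z: True, s: True, u: False}
  {q: True, z: True, s: False, u: False}
  {z: True, s: True, q: False, u: False}
  {z: True, q: False, s: False, u: False}
  {q: True, u: True, s: True, z: False}
  {q: True, u: True, s: False, z: False}
  {u: True, s: True, q: False, z: False}
  {u: True, q: False, s: False, z: False}
  {q: True, z: True, u: True, s: True}


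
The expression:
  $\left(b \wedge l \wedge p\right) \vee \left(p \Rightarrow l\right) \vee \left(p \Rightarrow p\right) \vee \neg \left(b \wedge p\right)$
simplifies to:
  $\text{True}$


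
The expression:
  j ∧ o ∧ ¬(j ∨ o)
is never true.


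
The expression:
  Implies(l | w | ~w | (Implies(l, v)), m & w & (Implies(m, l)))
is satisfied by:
  {m: True, w: True, l: True}


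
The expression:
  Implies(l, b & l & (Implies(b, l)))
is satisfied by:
  {b: True, l: False}
  {l: False, b: False}
  {l: True, b: True}


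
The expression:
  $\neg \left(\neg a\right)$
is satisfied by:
  {a: True}


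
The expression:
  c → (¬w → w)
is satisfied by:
  {w: True, c: False}
  {c: False, w: False}
  {c: True, w: True}


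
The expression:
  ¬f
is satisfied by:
  {f: False}


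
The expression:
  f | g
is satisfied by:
  {g: True, f: True}
  {g: True, f: False}
  {f: True, g: False}


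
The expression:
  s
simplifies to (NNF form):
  s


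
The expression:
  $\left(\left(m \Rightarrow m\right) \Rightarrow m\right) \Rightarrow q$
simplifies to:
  $q \vee \neg m$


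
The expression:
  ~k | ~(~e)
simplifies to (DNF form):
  e | ~k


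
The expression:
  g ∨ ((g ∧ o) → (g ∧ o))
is always true.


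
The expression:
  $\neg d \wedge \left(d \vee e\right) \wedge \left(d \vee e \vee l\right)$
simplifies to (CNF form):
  $e \wedge \neg d$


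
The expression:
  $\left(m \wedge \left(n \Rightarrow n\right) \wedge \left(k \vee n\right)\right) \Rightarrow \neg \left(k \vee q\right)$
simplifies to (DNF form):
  $\left(\neg k \wedge \neg n\right) \vee \left(\neg k \wedge \neg q\right) \vee \neg m$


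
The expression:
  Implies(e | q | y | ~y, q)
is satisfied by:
  {q: True}


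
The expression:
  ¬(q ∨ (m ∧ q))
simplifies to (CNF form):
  ¬q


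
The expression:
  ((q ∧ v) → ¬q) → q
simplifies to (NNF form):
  q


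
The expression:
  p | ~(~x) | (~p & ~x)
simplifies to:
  True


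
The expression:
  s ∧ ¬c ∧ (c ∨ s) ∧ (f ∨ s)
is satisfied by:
  {s: True, c: False}


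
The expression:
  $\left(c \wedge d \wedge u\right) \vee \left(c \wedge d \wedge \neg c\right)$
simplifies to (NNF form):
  $c \wedge d \wedge u$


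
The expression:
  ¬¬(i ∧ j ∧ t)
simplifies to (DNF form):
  i ∧ j ∧ t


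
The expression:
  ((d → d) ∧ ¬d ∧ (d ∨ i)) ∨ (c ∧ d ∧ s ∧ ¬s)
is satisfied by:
  {i: True, d: False}


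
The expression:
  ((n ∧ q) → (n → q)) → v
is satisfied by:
  {v: True}


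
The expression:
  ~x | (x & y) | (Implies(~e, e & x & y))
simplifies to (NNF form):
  e | y | ~x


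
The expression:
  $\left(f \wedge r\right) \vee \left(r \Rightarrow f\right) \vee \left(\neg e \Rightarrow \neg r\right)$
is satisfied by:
  {e: True, f: True, r: False}
  {e: True, f: False, r: False}
  {f: True, e: False, r: False}
  {e: False, f: False, r: False}
  {r: True, e: True, f: True}
  {r: True, e: True, f: False}
  {r: True, f: True, e: False}


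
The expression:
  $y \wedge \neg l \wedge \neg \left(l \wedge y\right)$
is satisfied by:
  {y: True, l: False}


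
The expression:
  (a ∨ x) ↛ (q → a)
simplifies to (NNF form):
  q ∧ x ∧ ¬a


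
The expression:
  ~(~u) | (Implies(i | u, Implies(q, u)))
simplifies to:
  u | ~i | ~q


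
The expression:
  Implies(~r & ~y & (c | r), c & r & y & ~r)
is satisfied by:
  {r: True, y: True, c: False}
  {r: True, c: False, y: False}
  {y: True, c: False, r: False}
  {y: False, c: False, r: False}
  {r: True, y: True, c: True}
  {r: True, c: True, y: False}
  {y: True, c: True, r: False}


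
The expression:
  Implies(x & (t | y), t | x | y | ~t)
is always true.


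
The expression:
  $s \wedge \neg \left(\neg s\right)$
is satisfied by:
  {s: True}


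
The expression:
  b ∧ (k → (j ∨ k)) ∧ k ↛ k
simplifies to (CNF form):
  False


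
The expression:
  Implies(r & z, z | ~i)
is always true.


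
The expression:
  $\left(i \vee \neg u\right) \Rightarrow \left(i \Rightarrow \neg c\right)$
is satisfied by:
  {c: False, i: False}
  {i: True, c: False}
  {c: True, i: False}


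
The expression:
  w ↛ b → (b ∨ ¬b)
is always true.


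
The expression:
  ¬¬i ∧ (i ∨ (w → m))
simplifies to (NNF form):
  i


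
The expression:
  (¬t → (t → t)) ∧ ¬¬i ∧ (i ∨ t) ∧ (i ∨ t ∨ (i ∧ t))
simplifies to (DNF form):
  i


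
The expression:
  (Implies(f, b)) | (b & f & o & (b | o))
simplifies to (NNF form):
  b | ~f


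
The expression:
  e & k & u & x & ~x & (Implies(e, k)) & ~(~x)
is never true.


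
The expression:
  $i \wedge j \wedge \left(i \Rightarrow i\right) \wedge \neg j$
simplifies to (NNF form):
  $\text{False}$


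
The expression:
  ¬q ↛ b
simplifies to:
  b ∨ ¬q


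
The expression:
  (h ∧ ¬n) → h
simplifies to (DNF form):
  True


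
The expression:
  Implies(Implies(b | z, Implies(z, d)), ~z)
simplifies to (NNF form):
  ~d | ~z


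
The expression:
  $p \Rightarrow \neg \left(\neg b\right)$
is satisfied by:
  {b: True, p: False}
  {p: False, b: False}
  {p: True, b: True}


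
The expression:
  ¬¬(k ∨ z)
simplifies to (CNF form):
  k ∨ z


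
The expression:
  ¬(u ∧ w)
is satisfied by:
  {w: False, u: False}
  {u: True, w: False}
  {w: True, u: False}


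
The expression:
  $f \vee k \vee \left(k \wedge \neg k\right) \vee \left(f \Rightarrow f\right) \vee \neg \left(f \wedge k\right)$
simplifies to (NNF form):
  $\text{True}$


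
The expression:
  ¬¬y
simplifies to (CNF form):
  y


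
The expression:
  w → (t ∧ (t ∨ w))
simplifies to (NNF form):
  t ∨ ¬w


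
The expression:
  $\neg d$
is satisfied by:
  {d: False}


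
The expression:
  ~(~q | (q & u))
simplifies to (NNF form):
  q & ~u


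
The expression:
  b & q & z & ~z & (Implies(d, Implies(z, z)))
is never true.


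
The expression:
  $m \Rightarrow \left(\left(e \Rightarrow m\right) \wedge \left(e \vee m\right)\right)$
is always true.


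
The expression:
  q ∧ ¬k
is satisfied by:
  {q: True, k: False}


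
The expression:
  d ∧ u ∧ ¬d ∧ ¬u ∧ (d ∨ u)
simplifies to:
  False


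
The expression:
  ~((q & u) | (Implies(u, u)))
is never true.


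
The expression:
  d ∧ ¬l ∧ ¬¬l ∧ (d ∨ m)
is never true.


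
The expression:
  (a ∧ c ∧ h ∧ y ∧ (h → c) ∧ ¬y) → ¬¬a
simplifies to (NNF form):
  True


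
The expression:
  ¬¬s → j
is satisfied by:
  {j: True, s: False}
  {s: False, j: False}
  {s: True, j: True}


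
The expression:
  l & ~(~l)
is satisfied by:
  {l: True}


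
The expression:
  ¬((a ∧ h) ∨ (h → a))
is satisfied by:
  {h: True, a: False}


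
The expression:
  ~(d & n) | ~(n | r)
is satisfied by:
  {d: False, n: False}
  {n: True, d: False}
  {d: True, n: False}


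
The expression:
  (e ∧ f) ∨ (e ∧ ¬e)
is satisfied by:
  {e: True, f: True}


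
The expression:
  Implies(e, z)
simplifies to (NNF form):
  z | ~e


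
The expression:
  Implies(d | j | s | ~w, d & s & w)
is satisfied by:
  {d: True, s: True, w: True, j: False}
  {d: True, s: True, j: True, w: True}
  {w: True, s: False, j: False, d: False}


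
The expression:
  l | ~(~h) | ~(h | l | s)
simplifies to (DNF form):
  h | l | ~s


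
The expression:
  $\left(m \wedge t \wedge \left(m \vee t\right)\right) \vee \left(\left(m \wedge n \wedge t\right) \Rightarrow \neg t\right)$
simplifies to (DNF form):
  $\text{True}$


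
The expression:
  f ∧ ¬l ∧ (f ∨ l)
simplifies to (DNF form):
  f ∧ ¬l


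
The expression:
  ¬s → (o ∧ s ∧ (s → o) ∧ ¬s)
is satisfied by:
  {s: True}


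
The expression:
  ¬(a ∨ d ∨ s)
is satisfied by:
  {d: False, a: False, s: False}


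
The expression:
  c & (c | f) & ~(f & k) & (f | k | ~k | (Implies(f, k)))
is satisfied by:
  {c: True, k: False, f: False}
  {c: True, f: True, k: False}
  {c: True, k: True, f: False}


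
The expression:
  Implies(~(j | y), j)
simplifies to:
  j | y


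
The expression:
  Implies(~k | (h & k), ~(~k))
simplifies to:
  k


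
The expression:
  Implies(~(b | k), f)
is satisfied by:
  {b: True, k: True, f: True}
  {b: True, k: True, f: False}
  {b: True, f: True, k: False}
  {b: True, f: False, k: False}
  {k: True, f: True, b: False}
  {k: True, f: False, b: False}
  {f: True, k: False, b: False}


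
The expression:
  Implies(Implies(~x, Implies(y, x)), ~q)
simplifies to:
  ~q | (y & ~x)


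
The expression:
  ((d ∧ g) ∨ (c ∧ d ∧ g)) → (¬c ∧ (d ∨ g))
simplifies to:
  ¬c ∨ ¬d ∨ ¬g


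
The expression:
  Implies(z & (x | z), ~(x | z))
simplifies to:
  ~z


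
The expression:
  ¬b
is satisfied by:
  {b: False}


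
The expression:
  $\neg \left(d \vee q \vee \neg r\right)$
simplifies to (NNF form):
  $r \wedge \neg d \wedge \neg q$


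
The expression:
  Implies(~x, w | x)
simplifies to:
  w | x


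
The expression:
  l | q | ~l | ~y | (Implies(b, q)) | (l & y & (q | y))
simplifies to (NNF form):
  True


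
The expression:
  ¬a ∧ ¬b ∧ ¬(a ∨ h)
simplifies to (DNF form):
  ¬a ∧ ¬b ∧ ¬h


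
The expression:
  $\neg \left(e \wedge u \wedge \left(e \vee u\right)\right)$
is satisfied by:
  {u: False, e: False}
  {e: True, u: False}
  {u: True, e: False}


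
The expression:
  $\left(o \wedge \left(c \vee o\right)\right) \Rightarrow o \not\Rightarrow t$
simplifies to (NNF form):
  $\neg o \vee \neg t$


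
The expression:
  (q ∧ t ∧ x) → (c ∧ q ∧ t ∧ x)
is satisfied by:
  {c: True, t: False, x: False, q: False}
  {c: False, t: False, x: False, q: False}
  {q: True, c: True, t: False, x: False}
  {q: True, c: False, t: False, x: False}
  {c: True, x: True, q: False, t: False}
  {x: True, q: False, t: False, c: False}
  {q: True, x: True, c: True, t: False}
  {q: True, x: True, c: False, t: False}
  {c: True, t: True, q: False, x: False}
  {t: True, q: False, x: False, c: False}
  {c: True, q: True, t: True, x: False}
  {q: True, t: True, c: False, x: False}
  {c: True, x: True, t: True, q: False}
  {x: True, t: True, q: False, c: False}
  {q: True, x: True, t: True, c: True}


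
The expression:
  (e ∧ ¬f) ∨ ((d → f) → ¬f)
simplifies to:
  ¬f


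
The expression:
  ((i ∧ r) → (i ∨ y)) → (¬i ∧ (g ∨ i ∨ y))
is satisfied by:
  {y: True, g: True, i: False}
  {y: True, g: False, i: False}
  {g: True, y: False, i: False}


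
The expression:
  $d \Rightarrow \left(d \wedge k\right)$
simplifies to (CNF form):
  $k \vee \neg d$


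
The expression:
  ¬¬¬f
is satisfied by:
  {f: False}


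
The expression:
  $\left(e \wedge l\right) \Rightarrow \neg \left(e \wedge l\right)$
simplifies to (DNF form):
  $\neg e \vee \neg l$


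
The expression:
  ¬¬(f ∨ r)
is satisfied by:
  {r: True, f: True}
  {r: True, f: False}
  {f: True, r: False}


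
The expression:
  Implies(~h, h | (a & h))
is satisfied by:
  {h: True}


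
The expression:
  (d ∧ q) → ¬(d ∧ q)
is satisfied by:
  {q: False, d: False}
  {d: True, q: False}
  {q: True, d: False}


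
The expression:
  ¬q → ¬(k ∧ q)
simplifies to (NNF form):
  True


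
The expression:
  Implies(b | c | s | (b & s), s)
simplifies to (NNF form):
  s | (~b & ~c)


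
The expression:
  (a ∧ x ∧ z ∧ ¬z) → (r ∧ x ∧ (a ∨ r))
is always true.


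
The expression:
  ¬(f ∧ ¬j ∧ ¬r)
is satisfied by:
  {r: True, j: True, f: False}
  {r: True, j: False, f: False}
  {j: True, r: False, f: False}
  {r: False, j: False, f: False}
  {f: True, r: True, j: True}
  {f: True, r: True, j: False}
  {f: True, j: True, r: False}


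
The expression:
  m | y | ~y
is always true.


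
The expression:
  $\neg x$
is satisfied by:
  {x: False}


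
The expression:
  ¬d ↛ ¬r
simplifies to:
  r ∧ ¬d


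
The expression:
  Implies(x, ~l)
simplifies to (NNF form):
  ~l | ~x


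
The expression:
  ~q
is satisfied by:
  {q: False}


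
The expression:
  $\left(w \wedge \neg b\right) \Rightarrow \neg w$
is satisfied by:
  {b: True, w: False}
  {w: False, b: False}
  {w: True, b: True}


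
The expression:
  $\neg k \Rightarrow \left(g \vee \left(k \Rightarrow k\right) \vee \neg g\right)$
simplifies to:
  $\text{True}$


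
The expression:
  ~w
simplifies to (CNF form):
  ~w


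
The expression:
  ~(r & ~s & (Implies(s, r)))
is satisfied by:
  {s: True, r: False}
  {r: False, s: False}
  {r: True, s: True}


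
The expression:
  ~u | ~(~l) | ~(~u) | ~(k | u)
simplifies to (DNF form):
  True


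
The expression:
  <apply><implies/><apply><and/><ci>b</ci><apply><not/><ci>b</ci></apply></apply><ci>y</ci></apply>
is always true.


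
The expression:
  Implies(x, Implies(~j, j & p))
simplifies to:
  j | ~x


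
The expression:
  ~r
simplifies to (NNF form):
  ~r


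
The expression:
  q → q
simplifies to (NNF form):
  True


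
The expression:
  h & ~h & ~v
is never true.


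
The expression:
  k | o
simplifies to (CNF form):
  k | o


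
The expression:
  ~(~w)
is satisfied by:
  {w: True}


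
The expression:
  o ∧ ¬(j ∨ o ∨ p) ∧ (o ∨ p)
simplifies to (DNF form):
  False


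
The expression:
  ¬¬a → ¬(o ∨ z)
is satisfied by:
  {z: False, a: False, o: False}
  {o: True, z: False, a: False}
  {z: True, o: False, a: False}
  {o: True, z: True, a: False}
  {a: True, o: False, z: False}


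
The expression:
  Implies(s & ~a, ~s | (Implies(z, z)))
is always true.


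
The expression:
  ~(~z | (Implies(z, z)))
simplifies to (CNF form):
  False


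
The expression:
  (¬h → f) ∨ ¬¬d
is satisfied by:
  {d: True, h: True, f: True}
  {d: True, h: True, f: False}
  {d: True, f: True, h: False}
  {d: True, f: False, h: False}
  {h: True, f: True, d: False}
  {h: True, f: False, d: False}
  {f: True, h: False, d: False}


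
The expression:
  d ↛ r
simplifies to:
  d ∧ ¬r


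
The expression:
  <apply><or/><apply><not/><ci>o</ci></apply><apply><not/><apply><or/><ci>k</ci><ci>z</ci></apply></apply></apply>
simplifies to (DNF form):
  <apply><or/><apply><not/><ci>o</ci></apply><apply><and/><apply><not/><ci>k</ci></apply><apply><not/><ci>z</ci></apply></apply></apply>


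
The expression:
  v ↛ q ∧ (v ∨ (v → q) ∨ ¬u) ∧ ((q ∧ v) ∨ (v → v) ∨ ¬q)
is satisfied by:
  {v: True, q: False}


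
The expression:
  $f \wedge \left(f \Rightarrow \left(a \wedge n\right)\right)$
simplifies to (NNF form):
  $a \wedge f \wedge n$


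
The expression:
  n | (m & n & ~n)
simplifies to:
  n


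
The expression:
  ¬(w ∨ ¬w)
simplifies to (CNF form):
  False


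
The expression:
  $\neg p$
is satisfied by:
  {p: False}


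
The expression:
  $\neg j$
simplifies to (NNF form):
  $\neg j$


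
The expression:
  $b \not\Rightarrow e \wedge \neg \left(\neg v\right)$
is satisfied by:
  {b: True, v: True, e: False}


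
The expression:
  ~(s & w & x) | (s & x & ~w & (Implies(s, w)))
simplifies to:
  ~s | ~w | ~x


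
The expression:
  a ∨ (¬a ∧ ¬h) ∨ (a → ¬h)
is always true.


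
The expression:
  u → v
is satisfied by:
  {v: True, u: False}
  {u: False, v: False}
  {u: True, v: True}


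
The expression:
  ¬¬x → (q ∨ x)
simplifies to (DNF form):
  True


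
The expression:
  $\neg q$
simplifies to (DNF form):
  $\neg q$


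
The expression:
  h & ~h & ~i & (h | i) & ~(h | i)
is never true.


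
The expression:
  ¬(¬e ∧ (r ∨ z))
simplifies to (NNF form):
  e ∨ (¬r ∧ ¬z)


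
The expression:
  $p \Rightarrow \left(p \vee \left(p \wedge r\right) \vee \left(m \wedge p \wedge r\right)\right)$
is always true.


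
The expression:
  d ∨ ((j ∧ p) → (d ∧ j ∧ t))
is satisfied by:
  {d: True, p: False, j: False}
  {p: False, j: False, d: False}
  {j: True, d: True, p: False}
  {j: True, p: False, d: False}
  {d: True, p: True, j: False}
  {p: True, d: False, j: False}
  {j: True, p: True, d: True}


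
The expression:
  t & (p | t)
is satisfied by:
  {t: True}


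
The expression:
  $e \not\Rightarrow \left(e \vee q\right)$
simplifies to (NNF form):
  $\text{False}$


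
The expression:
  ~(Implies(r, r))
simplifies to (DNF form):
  False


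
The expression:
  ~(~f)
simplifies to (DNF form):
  f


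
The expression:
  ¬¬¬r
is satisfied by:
  {r: False}


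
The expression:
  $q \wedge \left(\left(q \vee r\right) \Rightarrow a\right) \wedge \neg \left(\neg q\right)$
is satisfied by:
  {a: True, q: True}


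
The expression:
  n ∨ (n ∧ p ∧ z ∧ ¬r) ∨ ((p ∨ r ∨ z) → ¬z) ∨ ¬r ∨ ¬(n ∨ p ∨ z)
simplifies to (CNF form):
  n ∨ ¬r ∨ ¬z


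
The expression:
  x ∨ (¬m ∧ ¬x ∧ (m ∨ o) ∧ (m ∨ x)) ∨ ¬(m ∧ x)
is always true.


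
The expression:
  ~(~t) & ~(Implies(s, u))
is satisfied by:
  {t: True, s: True, u: False}


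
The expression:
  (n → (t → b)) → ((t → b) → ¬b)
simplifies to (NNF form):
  ¬b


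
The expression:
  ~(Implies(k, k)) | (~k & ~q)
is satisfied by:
  {q: False, k: False}


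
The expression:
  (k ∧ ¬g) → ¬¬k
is always true.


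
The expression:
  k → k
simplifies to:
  True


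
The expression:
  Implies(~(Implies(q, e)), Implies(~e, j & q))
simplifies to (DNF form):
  e | j | ~q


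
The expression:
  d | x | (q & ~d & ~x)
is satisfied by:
  {x: True, d: True, q: True}
  {x: True, d: True, q: False}
  {x: True, q: True, d: False}
  {x: True, q: False, d: False}
  {d: True, q: True, x: False}
  {d: True, q: False, x: False}
  {q: True, d: False, x: False}


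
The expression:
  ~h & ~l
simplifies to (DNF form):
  ~h & ~l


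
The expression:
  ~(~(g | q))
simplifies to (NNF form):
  g | q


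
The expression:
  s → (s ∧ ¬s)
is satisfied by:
  {s: False}


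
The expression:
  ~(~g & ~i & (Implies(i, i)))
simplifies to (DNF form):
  g | i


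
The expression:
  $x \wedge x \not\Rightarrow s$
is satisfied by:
  {x: True, s: False}


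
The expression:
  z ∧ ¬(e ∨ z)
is never true.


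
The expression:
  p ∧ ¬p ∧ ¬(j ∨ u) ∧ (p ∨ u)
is never true.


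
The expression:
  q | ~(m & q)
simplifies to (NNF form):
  True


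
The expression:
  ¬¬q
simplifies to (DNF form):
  q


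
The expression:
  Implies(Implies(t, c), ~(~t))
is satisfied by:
  {t: True}


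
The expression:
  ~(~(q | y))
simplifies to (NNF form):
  q | y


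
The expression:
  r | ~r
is always true.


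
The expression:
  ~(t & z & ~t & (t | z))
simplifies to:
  True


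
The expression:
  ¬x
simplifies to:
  ¬x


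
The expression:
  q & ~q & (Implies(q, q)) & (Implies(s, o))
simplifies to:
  False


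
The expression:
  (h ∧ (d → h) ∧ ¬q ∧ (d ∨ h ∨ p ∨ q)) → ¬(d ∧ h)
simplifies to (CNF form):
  q ∨ ¬d ∨ ¬h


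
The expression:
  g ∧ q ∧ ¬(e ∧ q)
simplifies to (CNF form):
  g ∧ q ∧ ¬e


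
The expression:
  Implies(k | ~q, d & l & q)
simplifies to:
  q & (d | ~k) & (l | ~k)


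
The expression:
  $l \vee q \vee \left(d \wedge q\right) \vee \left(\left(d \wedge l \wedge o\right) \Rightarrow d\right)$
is always true.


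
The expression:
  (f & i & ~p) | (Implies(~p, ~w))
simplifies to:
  p | ~w | (f & i)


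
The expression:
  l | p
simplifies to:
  l | p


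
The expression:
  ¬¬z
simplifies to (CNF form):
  z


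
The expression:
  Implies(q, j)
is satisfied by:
  {j: True, q: False}
  {q: False, j: False}
  {q: True, j: True}


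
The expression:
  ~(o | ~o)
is never true.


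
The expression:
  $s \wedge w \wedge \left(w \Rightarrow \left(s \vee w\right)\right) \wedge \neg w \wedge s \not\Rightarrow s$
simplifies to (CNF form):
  $\text{False}$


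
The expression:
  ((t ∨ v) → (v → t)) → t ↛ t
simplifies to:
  v ∧ ¬t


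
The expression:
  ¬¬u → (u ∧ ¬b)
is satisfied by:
  {u: False, b: False}
  {b: True, u: False}
  {u: True, b: False}


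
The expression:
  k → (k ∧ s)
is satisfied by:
  {s: True, k: False}
  {k: False, s: False}
  {k: True, s: True}


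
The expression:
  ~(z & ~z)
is always true.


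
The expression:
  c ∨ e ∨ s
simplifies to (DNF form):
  c ∨ e ∨ s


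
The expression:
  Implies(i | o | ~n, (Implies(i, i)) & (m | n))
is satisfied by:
  {n: True, m: True}
  {n: True, m: False}
  {m: True, n: False}


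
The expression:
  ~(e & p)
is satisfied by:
  {p: False, e: False}
  {e: True, p: False}
  {p: True, e: False}


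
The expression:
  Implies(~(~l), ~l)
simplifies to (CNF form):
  ~l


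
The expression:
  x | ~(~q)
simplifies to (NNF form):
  q | x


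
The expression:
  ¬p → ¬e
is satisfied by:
  {p: True, e: False}
  {e: False, p: False}
  {e: True, p: True}


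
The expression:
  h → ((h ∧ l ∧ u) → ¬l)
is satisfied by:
  {l: False, u: False, h: False}
  {h: True, l: False, u: False}
  {u: True, l: False, h: False}
  {h: True, u: True, l: False}
  {l: True, h: False, u: False}
  {h: True, l: True, u: False}
  {u: True, l: True, h: False}


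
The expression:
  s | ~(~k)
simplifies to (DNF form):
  k | s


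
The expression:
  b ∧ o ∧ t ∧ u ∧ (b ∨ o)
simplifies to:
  b ∧ o ∧ t ∧ u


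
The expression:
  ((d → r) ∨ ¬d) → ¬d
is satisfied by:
  {d: False, r: False}
  {r: True, d: False}
  {d: True, r: False}


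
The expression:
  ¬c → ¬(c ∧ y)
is always true.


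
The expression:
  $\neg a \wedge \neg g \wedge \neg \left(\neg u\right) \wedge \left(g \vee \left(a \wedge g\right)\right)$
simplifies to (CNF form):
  $\text{False}$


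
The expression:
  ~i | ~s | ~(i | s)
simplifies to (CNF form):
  ~i | ~s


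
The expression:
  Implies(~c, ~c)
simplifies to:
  True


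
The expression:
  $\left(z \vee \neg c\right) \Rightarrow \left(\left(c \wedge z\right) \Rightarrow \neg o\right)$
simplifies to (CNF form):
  $\neg c \vee \neg o \vee \neg z$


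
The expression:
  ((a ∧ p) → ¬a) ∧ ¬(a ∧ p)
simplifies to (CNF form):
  ¬a ∨ ¬p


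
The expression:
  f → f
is always true.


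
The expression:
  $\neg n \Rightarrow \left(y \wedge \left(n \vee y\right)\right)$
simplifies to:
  $n \vee y$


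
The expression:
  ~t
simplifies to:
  ~t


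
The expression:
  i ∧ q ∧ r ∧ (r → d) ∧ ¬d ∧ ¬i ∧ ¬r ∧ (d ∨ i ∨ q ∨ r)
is never true.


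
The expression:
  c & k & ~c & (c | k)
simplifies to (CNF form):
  False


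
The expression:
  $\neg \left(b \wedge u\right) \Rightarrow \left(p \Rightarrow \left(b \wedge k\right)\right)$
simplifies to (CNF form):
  $\left(b \vee \neg p\right) \wedge \left(b \vee k \vee \neg p\right) \wedge \left(b \vee u \vee \neg p\right) \wedge \left(k \vee u \vee \neg p\right)$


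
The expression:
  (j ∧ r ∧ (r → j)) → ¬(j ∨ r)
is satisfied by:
  {r: False, j: False}
  {j: True, r: False}
  {r: True, j: False}


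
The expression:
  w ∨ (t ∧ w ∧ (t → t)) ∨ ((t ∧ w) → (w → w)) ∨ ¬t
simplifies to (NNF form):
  True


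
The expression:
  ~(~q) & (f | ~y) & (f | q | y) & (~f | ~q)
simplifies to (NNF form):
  q & ~f & ~y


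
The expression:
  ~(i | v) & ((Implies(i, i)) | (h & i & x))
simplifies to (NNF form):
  ~i & ~v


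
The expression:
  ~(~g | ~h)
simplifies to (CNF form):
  g & h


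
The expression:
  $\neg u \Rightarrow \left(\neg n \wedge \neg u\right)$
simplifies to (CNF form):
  $u \vee \neg n$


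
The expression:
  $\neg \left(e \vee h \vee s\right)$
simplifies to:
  $\neg e \wedge \neg h \wedge \neg s$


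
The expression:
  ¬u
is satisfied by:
  {u: False}


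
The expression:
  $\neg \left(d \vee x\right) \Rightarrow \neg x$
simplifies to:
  $\text{True}$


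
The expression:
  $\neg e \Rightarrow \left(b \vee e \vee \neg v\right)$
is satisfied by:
  {b: True, e: True, v: False}
  {b: True, v: False, e: False}
  {e: True, v: False, b: False}
  {e: False, v: False, b: False}
  {b: True, e: True, v: True}
  {b: True, v: True, e: False}
  {e: True, v: True, b: False}


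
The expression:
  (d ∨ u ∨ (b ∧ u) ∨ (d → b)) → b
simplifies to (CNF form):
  b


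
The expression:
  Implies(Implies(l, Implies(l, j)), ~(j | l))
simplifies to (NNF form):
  ~j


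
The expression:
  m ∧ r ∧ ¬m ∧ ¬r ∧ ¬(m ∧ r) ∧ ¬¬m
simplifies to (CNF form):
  False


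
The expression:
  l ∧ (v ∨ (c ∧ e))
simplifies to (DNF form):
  (l ∧ v) ∨ (c ∧ e ∧ l) ∨ (c ∧ l ∧ v) ∨ (e ∧ l ∧ v)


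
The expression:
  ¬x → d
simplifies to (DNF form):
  d ∨ x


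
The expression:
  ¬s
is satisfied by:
  {s: False}


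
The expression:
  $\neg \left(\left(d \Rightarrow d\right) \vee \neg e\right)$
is never true.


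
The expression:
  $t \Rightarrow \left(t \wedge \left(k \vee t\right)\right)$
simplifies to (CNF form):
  $\text{True}$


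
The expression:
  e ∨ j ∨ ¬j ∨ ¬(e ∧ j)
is always true.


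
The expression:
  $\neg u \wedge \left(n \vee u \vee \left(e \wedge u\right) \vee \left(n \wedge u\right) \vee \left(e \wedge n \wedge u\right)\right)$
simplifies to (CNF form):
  $n \wedge \neg u$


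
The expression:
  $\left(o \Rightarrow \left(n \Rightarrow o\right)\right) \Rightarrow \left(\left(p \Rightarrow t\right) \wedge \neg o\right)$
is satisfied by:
  {t: True, o: False, p: False}
  {o: False, p: False, t: False}
  {t: True, p: True, o: False}


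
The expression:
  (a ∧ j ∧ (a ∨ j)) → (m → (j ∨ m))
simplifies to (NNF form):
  True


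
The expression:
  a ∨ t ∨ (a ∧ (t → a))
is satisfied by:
  {a: True, t: True}
  {a: True, t: False}
  {t: True, a: False}


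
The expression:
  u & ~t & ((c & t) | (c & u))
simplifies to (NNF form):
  c & u & ~t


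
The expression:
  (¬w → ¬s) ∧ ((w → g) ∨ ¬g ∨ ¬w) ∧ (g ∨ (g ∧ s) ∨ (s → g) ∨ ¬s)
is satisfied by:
  {w: True, g: True, s: False}
  {w: True, g: False, s: False}
  {g: True, w: False, s: False}
  {w: False, g: False, s: False}
  {w: True, s: True, g: True}


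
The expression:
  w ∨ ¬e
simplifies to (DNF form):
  w ∨ ¬e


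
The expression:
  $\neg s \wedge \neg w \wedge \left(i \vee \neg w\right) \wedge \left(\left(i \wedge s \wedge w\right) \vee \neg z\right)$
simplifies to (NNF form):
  $\neg s \wedge \neg w \wedge \neg z$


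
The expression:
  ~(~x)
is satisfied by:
  {x: True}


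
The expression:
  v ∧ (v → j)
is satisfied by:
  {j: True, v: True}


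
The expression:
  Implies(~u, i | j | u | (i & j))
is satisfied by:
  {i: True, u: True, j: True}
  {i: True, u: True, j: False}
  {i: True, j: True, u: False}
  {i: True, j: False, u: False}
  {u: True, j: True, i: False}
  {u: True, j: False, i: False}
  {j: True, u: False, i: False}


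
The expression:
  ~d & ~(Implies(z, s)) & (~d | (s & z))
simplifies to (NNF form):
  z & ~d & ~s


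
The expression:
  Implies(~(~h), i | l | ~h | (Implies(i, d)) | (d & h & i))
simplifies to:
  True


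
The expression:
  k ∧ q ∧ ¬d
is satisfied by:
  {q: True, k: True, d: False}


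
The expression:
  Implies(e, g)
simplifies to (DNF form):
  g | ~e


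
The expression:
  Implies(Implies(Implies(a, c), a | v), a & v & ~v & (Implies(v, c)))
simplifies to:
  ~a & ~v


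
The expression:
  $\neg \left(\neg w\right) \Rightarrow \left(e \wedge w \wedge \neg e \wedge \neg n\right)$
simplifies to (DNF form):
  $\neg w$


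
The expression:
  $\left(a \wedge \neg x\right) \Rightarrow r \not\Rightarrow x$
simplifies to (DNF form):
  $r \vee x \vee \neg a$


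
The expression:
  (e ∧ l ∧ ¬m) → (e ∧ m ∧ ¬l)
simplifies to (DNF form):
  m ∨ ¬e ∨ ¬l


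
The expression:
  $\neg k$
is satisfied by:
  {k: False}


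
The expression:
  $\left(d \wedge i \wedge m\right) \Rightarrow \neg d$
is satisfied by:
  {m: False, d: False, i: False}
  {i: True, m: False, d: False}
  {d: True, m: False, i: False}
  {i: True, d: True, m: False}
  {m: True, i: False, d: False}
  {i: True, m: True, d: False}
  {d: True, m: True, i: False}


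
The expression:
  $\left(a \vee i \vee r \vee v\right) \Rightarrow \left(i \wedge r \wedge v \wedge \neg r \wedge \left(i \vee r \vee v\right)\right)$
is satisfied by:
  {i: False, v: False, a: False, r: False}


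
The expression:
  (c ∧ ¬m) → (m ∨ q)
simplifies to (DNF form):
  m ∨ q ∨ ¬c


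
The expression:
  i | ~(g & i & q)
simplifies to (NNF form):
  True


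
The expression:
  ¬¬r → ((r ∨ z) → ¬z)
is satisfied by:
  {z: False, r: False}
  {r: True, z: False}
  {z: True, r: False}


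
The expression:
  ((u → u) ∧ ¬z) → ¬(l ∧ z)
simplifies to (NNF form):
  True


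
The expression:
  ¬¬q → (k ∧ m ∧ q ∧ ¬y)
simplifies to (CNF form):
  (k ∨ ¬q) ∧ (m ∨ ¬q) ∧ (¬q ∨ ¬y)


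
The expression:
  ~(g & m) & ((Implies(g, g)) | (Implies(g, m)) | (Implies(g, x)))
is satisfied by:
  {g: False, m: False}
  {m: True, g: False}
  {g: True, m: False}


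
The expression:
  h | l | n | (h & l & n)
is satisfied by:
  {n: True, l: True, h: True}
  {n: True, l: True, h: False}
  {n: True, h: True, l: False}
  {n: True, h: False, l: False}
  {l: True, h: True, n: False}
  {l: True, h: False, n: False}
  {h: True, l: False, n: False}


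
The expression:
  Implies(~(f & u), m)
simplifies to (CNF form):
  (f | m) & (m | u)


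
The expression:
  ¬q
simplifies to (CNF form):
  ¬q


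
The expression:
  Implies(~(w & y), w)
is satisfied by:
  {w: True}


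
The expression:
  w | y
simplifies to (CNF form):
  w | y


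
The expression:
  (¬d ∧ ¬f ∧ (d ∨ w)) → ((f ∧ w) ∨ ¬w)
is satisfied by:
  {d: True, f: True, w: False}
  {d: True, w: False, f: False}
  {f: True, w: False, d: False}
  {f: False, w: False, d: False}
  {d: True, f: True, w: True}
  {d: True, w: True, f: False}
  {f: True, w: True, d: False}
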